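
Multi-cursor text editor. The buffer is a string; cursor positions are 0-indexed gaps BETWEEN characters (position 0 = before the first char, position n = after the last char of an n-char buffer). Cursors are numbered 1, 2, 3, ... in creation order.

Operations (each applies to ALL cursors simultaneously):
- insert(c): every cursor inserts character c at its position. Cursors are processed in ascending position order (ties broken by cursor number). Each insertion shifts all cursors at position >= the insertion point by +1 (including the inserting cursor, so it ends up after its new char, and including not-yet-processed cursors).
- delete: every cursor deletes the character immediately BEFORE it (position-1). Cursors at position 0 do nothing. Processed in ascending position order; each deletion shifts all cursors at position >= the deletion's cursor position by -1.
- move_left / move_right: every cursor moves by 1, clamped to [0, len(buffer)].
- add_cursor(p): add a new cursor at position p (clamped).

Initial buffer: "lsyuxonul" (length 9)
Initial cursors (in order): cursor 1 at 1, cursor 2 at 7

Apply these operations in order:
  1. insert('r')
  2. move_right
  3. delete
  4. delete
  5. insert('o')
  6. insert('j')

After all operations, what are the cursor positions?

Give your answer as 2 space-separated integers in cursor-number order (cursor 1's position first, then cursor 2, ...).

Answer: 3 10

Derivation:
After op 1 (insert('r')): buffer="lrsyuxonrul" (len 11), cursors c1@2 c2@9, authorship .1......2..
After op 2 (move_right): buffer="lrsyuxonrul" (len 11), cursors c1@3 c2@10, authorship .1......2..
After op 3 (delete): buffer="lryuxonrl" (len 9), cursors c1@2 c2@8, authorship .1.....2.
After op 4 (delete): buffer="lyuxonl" (len 7), cursors c1@1 c2@6, authorship .......
After op 5 (insert('o')): buffer="loyuxonol" (len 9), cursors c1@2 c2@8, authorship .1.....2.
After op 6 (insert('j')): buffer="lojyuxonojl" (len 11), cursors c1@3 c2@10, authorship .11.....22.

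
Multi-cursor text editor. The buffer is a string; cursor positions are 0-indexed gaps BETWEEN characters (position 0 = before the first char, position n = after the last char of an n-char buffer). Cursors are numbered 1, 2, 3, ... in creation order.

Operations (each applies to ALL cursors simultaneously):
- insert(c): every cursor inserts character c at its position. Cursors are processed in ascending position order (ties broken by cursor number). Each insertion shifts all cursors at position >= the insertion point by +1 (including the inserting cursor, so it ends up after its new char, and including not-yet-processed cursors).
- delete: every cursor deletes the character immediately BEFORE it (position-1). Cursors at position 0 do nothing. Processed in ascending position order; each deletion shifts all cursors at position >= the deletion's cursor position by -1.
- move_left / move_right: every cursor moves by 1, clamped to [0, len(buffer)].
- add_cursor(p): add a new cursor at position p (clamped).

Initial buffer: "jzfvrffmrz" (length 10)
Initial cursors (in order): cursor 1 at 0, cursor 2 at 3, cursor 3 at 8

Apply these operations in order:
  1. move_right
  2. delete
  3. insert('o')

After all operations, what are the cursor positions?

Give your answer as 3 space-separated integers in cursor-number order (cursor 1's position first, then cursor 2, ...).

After op 1 (move_right): buffer="jzfvrffmrz" (len 10), cursors c1@1 c2@4 c3@9, authorship ..........
After op 2 (delete): buffer="zfrffmz" (len 7), cursors c1@0 c2@2 c3@6, authorship .......
After op 3 (insert('o')): buffer="ozforffmoz" (len 10), cursors c1@1 c2@4 c3@9, authorship 1..2....3.

Answer: 1 4 9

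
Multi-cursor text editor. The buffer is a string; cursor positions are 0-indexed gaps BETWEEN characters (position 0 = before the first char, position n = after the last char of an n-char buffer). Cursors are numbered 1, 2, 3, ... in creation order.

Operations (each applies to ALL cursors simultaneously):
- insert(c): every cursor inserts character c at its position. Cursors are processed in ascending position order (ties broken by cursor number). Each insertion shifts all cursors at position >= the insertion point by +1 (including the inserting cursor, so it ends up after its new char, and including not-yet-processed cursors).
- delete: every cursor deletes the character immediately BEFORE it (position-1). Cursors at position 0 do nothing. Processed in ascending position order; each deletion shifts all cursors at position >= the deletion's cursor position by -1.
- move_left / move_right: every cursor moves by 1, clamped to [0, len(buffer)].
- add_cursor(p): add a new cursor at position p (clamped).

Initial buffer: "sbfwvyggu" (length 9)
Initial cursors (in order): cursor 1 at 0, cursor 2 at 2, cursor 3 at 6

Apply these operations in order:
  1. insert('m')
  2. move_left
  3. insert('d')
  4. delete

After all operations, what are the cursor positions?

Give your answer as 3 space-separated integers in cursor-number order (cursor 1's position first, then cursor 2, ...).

After op 1 (insert('m')): buffer="msbmfwvymggu" (len 12), cursors c1@1 c2@4 c3@9, authorship 1..2....3...
After op 2 (move_left): buffer="msbmfwvymggu" (len 12), cursors c1@0 c2@3 c3@8, authorship 1..2....3...
After op 3 (insert('d')): buffer="dmsbdmfwvydmggu" (len 15), cursors c1@1 c2@5 c3@11, authorship 11..22....33...
After op 4 (delete): buffer="msbmfwvymggu" (len 12), cursors c1@0 c2@3 c3@8, authorship 1..2....3...

Answer: 0 3 8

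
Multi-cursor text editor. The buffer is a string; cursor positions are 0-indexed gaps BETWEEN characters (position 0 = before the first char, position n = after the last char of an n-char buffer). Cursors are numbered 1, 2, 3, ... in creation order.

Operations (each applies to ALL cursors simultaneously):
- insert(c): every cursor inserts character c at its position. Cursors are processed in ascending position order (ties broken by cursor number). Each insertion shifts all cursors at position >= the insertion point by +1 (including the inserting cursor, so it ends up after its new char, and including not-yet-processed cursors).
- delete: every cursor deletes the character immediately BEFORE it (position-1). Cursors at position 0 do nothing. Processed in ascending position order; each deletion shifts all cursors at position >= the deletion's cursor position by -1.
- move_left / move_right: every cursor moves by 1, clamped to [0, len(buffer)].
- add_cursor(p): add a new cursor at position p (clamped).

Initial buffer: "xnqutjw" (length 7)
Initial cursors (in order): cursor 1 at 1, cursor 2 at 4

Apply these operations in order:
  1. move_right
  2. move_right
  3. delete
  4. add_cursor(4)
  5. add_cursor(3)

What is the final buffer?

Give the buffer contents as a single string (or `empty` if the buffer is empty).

Answer: xnutw

Derivation:
After op 1 (move_right): buffer="xnqutjw" (len 7), cursors c1@2 c2@5, authorship .......
After op 2 (move_right): buffer="xnqutjw" (len 7), cursors c1@3 c2@6, authorship .......
After op 3 (delete): buffer="xnutw" (len 5), cursors c1@2 c2@4, authorship .....
After op 4 (add_cursor(4)): buffer="xnutw" (len 5), cursors c1@2 c2@4 c3@4, authorship .....
After op 5 (add_cursor(3)): buffer="xnutw" (len 5), cursors c1@2 c4@3 c2@4 c3@4, authorship .....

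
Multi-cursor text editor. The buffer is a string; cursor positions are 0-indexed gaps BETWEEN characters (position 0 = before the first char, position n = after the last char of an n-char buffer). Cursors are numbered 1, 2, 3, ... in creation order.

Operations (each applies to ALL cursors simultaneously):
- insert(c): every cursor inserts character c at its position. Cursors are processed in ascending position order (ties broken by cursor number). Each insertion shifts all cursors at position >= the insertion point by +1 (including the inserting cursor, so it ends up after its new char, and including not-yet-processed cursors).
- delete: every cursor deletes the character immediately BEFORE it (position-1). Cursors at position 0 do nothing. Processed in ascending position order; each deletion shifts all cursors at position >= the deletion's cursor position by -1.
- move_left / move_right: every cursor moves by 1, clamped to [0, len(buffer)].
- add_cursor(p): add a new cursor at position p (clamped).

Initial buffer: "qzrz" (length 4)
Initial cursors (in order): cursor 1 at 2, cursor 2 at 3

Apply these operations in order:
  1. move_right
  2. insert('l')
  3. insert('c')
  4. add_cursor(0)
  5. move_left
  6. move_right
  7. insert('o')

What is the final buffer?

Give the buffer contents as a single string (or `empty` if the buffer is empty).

After op 1 (move_right): buffer="qzrz" (len 4), cursors c1@3 c2@4, authorship ....
After op 2 (insert('l')): buffer="qzrlzl" (len 6), cursors c1@4 c2@6, authorship ...1.2
After op 3 (insert('c')): buffer="qzrlczlc" (len 8), cursors c1@5 c2@8, authorship ...11.22
After op 4 (add_cursor(0)): buffer="qzrlczlc" (len 8), cursors c3@0 c1@5 c2@8, authorship ...11.22
After op 5 (move_left): buffer="qzrlczlc" (len 8), cursors c3@0 c1@4 c2@7, authorship ...11.22
After op 6 (move_right): buffer="qzrlczlc" (len 8), cursors c3@1 c1@5 c2@8, authorship ...11.22
After op 7 (insert('o')): buffer="qozrlcozlco" (len 11), cursors c3@2 c1@7 c2@11, authorship .3..111.222

Answer: qozrlcozlco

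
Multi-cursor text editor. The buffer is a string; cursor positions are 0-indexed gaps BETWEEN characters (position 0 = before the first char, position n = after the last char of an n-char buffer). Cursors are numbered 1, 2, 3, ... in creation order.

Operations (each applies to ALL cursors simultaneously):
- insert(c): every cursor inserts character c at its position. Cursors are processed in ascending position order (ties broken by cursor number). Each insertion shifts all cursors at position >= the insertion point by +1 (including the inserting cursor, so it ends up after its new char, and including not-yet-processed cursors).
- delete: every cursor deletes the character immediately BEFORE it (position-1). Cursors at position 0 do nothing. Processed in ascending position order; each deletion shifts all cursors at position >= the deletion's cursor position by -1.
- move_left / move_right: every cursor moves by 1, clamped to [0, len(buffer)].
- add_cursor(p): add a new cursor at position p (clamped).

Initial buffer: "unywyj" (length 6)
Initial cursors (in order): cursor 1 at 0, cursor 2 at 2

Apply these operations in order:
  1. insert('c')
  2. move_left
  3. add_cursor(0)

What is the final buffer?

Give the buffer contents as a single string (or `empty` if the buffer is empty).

Answer: cuncywyj

Derivation:
After op 1 (insert('c')): buffer="cuncywyj" (len 8), cursors c1@1 c2@4, authorship 1..2....
After op 2 (move_left): buffer="cuncywyj" (len 8), cursors c1@0 c2@3, authorship 1..2....
After op 3 (add_cursor(0)): buffer="cuncywyj" (len 8), cursors c1@0 c3@0 c2@3, authorship 1..2....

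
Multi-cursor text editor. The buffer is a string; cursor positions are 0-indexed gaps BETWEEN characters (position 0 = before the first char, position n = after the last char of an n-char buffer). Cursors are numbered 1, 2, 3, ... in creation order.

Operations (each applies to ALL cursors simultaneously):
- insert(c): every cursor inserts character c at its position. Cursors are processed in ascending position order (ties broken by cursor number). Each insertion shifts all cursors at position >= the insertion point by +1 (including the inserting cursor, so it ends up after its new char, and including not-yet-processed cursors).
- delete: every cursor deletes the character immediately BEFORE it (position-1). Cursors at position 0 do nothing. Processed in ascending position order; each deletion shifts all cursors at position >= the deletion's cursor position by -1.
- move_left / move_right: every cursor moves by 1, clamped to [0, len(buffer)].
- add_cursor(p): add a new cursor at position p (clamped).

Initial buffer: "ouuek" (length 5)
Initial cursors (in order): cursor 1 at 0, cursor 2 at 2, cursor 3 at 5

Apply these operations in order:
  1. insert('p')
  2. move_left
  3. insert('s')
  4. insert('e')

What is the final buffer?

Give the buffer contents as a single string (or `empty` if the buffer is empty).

Answer: sepousepueksep

Derivation:
After op 1 (insert('p')): buffer="poupuekp" (len 8), cursors c1@1 c2@4 c3@8, authorship 1..2...3
After op 2 (move_left): buffer="poupuekp" (len 8), cursors c1@0 c2@3 c3@7, authorship 1..2...3
After op 3 (insert('s')): buffer="spouspueksp" (len 11), cursors c1@1 c2@5 c3@10, authorship 11..22...33
After op 4 (insert('e')): buffer="sepousepueksep" (len 14), cursors c1@2 c2@7 c3@13, authorship 111..222...333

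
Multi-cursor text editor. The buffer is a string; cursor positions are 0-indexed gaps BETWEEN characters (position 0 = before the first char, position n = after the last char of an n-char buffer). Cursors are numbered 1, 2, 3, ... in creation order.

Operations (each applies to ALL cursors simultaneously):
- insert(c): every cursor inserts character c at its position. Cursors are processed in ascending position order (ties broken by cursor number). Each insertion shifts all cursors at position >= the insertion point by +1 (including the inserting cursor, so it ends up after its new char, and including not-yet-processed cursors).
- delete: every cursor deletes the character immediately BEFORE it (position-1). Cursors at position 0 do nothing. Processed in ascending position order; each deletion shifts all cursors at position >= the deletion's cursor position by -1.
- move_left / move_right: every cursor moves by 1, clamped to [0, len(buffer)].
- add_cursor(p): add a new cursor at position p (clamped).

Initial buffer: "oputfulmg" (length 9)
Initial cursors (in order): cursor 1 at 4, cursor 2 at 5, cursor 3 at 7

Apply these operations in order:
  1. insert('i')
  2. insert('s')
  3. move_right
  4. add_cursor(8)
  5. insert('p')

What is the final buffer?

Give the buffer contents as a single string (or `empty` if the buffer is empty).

After op 1 (insert('i')): buffer="oputifiulimg" (len 12), cursors c1@5 c2@7 c3@10, authorship ....1.2..3..
After op 2 (insert('s')): buffer="oputisfisulismg" (len 15), cursors c1@6 c2@9 c3@13, authorship ....11.22..33..
After op 3 (move_right): buffer="oputisfisulismg" (len 15), cursors c1@7 c2@10 c3@14, authorship ....11.22..33..
After op 4 (add_cursor(8)): buffer="oputisfisulismg" (len 15), cursors c1@7 c4@8 c2@10 c3@14, authorship ....11.22..33..
After op 5 (insert('p')): buffer="oputisfpipsuplismpg" (len 19), cursors c1@8 c4@10 c2@13 c3@18, authorship ....11.1242.2.33.3.

Answer: oputisfpipsuplismpg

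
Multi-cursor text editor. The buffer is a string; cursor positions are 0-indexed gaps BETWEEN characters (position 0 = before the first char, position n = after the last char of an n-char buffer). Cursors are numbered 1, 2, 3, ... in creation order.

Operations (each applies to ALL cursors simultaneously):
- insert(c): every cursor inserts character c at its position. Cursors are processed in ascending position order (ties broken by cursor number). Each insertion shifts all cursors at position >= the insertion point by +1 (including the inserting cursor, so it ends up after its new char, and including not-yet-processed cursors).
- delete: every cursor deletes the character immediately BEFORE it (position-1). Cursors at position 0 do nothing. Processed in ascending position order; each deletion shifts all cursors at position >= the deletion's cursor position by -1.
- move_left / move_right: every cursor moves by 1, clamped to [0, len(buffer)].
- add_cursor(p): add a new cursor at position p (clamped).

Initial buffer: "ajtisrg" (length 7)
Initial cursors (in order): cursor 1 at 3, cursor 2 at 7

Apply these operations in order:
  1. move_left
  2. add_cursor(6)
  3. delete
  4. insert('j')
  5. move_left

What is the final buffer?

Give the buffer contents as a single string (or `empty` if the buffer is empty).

After op 1 (move_left): buffer="ajtisrg" (len 7), cursors c1@2 c2@6, authorship .......
After op 2 (add_cursor(6)): buffer="ajtisrg" (len 7), cursors c1@2 c2@6 c3@6, authorship .......
After op 3 (delete): buffer="atig" (len 4), cursors c1@1 c2@3 c3@3, authorship ....
After op 4 (insert('j')): buffer="ajtijjg" (len 7), cursors c1@2 c2@6 c3@6, authorship .1..23.
After op 5 (move_left): buffer="ajtijjg" (len 7), cursors c1@1 c2@5 c3@5, authorship .1..23.

Answer: ajtijjg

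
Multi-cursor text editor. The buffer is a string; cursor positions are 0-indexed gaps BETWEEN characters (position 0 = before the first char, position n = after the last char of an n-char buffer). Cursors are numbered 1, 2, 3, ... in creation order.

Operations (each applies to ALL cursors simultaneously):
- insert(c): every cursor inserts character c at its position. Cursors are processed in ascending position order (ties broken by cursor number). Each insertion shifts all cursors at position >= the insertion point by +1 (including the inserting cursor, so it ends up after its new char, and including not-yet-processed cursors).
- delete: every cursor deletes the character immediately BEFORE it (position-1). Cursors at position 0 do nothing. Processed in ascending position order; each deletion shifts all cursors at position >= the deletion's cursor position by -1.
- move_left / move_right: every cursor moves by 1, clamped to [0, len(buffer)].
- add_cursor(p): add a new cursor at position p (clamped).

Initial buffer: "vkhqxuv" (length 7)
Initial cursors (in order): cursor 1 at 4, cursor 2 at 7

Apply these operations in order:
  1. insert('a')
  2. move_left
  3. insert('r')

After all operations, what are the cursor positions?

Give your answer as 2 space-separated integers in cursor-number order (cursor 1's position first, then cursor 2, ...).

Answer: 5 10

Derivation:
After op 1 (insert('a')): buffer="vkhqaxuva" (len 9), cursors c1@5 c2@9, authorship ....1...2
After op 2 (move_left): buffer="vkhqaxuva" (len 9), cursors c1@4 c2@8, authorship ....1...2
After op 3 (insert('r')): buffer="vkhqraxuvra" (len 11), cursors c1@5 c2@10, authorship ....11...22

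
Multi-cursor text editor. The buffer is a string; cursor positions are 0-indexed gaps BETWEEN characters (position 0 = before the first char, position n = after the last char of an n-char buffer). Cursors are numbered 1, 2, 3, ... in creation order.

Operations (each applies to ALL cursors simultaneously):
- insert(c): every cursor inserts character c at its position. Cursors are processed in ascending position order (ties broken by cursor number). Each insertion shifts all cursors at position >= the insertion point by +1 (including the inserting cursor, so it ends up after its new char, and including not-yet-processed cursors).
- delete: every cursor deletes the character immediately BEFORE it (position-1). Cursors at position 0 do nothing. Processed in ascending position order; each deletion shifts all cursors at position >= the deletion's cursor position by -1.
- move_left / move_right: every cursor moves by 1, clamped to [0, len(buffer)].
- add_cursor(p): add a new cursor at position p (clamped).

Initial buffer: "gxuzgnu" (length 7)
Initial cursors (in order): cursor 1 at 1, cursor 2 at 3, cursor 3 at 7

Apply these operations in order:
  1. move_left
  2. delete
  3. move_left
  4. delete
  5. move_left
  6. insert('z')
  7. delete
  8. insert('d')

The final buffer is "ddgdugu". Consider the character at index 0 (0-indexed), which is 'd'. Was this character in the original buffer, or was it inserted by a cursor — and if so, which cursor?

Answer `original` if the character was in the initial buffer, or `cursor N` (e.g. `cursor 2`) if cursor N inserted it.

Answer: cursor 1

Derivation:
After op 1 (move_left): buffer="gxuzgnu" (len 7), cursors c1@0 c2@2 c3@6, authorship .......
After op 2 (delete): buffer="guzgu" (len 5), cursors c1@0 c2@1 c3@4, authorship .....
After op 3 (move_left): buffer="guzgu" (len 5), cursors c1@0 c2@0 c3@3, authorship .....
After op 4 (delete): buffer="gugu" (len 4), cursors c1@0 c2@0 c3@2, authorship ....
After op 5 (move_left): buffer="gugu" (len 4), cursors c1@0 c2@0 c3@1, authorship ....
After op 6 (insert('z')): buffer="zzgzugu" (len 7), cursors c1@2 c2@2 c3@4, authorship 12.3...
After op 7 (delete): buffer="gugu" (len 4), cursors c1@0 c2@0 c3@1, authorship ....
After op 8 (insert('d')): buffer="ddgdugu" (len 7), cursors c1@2 c2@2 c3@4, authorship 12.3...
Authorship (.=original, N=cursor N): 1 2 . 3 . . .
Index 0: author = 1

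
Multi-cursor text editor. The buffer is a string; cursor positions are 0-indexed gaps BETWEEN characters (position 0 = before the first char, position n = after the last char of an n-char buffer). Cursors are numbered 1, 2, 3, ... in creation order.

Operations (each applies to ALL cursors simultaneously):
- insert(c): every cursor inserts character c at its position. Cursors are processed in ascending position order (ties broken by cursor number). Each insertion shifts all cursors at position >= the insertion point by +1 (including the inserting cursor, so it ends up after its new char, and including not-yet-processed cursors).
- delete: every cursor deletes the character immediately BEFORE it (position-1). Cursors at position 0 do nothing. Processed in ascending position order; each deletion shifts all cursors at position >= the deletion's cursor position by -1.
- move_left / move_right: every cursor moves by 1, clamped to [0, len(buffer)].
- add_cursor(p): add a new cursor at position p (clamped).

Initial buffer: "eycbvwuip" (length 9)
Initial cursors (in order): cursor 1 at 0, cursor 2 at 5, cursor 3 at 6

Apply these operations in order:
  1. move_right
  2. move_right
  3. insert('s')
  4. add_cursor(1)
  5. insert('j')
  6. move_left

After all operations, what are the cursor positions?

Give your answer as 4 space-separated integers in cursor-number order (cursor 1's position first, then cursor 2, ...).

After op 1 (move_right): buffer="eycbvwuip" (len 9), cursors c1@1 c2@6 c3@7, authorship .........
After op 2 (move_right): buffer="eycbvwuip" (len 9), cursors c1@2 c2@7 c3@8, authorship .........
After op 3 (insert('s')): buffer="eyscbvwusisp" (len 12), cursors c1@3 c2@9 c3@11, authorship ..1.....2.3.
After op 4 (add_cursor(1)): buffer="eyscbvwusisp" (len 12), cursors c4@1 c1@3 c2@9 c3@11, authorship ..1.....2.3.
After op 5 (insert('j')): buffer="ejysjcbvwusjisjp" (len 16), cursors c4@2 c1@5 c2@12 c3@15, authorship .4.11.....22.33.
After op 6 (move_left): buffer="ejysjcbvwusjisjp" (len 16), cursors c4@1 c1@4 c2@11 c3@14, authorship .4.11.....22.33.

Answer: 4 11 14 1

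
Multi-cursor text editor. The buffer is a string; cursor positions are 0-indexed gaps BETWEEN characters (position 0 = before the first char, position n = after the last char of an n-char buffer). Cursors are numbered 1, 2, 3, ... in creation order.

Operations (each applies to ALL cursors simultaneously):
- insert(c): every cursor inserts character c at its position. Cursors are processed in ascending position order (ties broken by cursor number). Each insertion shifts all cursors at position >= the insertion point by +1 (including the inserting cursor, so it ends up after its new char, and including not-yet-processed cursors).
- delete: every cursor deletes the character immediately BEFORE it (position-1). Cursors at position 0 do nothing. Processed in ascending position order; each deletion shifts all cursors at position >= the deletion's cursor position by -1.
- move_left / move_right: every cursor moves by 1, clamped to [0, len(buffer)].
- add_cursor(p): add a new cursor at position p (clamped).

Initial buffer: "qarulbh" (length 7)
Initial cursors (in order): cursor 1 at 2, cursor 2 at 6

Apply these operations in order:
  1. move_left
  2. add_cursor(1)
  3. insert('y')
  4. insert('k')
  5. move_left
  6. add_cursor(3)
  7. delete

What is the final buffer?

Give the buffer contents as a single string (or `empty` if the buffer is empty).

After op 1 (move_left): buffer="qarulbh" (len 7), cursors c1@1 c2@5, authorship .......
After op 2 (add_cursor(1)): buffer="qarulbh" (len 7), cursors c1@1 c3@1 c2@5, authorship .......
After op 3 (insert('y')): buffer="qyyarulybh" (len 10), cursors c1@3 c3@3 c2@8, authorship .13....2..
After op 4 (insert('k')): buffer="qyykkarulykbh" (len 13), cursors c1@5 c3@5 c2@11, authorship .1313....22..
After op 5 (move_left): buffer="qyykkarulykbh" (len 13), cursors c1@4 c3@4 c2@10, authorship .1313....22..
After op 6 (add_cursor(3)): buffer="qyykkarulykbh" (len 13), cursors c4@3 c1@4 c3@4 c2@10, authorship .1313....22..
After op 7 (delete): buffer="qkarulkbh" (len 9), cursors c1@1 c3@1 c4@1 c2@6, authorship .3....2..

Answer: qkarulkbh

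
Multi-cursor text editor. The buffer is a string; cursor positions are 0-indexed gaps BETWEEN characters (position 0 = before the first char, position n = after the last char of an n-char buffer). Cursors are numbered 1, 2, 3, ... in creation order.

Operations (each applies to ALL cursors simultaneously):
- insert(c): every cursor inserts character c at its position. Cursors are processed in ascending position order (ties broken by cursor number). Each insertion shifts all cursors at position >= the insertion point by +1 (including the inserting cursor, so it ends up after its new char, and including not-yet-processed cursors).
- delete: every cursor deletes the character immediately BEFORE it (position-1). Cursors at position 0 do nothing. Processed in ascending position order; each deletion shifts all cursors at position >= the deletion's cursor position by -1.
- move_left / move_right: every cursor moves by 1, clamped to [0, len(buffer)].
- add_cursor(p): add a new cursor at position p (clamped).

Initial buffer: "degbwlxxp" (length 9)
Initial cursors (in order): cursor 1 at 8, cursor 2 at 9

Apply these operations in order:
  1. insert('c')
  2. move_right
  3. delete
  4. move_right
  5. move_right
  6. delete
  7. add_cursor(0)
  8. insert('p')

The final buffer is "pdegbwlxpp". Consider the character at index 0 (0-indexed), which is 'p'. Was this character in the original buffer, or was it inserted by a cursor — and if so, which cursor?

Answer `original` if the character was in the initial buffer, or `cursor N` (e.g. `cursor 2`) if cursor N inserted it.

Answer: cursor 3

Derivation:
After op 1 (insert('c')): buffer="degbwlxxcpc" (len 11), cursors c1@9 c2@11, authorship ........1.2
After op 2 (move_right): buffer="degbwlxxcpc" (len 11), cursors c1@10 c2@11, authorship ........1.2
After op 3 (delete): buffer="degbwlxxc" (len 9), cursors c1@9 c2@9, authorship ........1
After op 4 (move_right): buffer="degbwlxxc" (len 9), cursors c1@9 c2@9, authorship ........1
After op 5 (move_right): buffer="degbwlxxc" (len 9), cursors c1@9 c2@9, authorship ........1
After op 6 (delete): buffer="degbwlx" (len 7), cursors c1@7 c2@7, authorship .......
After op 7 (add_cursor(0)): buffer="degbwlx" (len 7), cursors c3@0 c1@7 c2@7, authorship .......
After op 8 (insert('p')): buffer="pdegbwlxpp" (len 10), cursors c3@1 c1@10 c2@10, authorship 3.......12
Authorship (.=original, N=cursor N): 3 . . . . . . . 1 2
Index 0: author = 3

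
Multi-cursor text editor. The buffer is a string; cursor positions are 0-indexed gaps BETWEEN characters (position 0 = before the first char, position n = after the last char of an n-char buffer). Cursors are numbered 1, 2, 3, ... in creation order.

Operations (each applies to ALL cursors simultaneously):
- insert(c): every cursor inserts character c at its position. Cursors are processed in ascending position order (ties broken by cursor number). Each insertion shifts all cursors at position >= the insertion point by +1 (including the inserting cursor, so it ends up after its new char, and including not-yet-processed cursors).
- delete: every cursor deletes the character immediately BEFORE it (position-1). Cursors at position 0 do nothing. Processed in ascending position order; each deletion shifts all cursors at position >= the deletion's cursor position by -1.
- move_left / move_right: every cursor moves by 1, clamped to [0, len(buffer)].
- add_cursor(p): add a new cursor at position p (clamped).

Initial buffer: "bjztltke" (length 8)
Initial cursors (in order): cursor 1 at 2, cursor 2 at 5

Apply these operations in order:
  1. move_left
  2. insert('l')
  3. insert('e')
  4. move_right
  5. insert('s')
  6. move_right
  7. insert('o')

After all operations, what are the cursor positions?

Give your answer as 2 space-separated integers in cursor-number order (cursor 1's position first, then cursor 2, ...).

Answer: 7 14

Derivation:
After op 1 (move_left): buffer="bjztltke" (len 8), cursors c1@1 c2@4, authorship ........
After op 2 (insert('l')): buffer="bljztlltke" (len 10), cursors c1@2 c2@6, authorship .1...2....
After op 3 (insert('e')): buffer="blejztleltke" (len 12), cursors c1@3 c2@8, authorship .11...22....
After op 4 (move_right): buffer="blejztleltke" (len 12), cursors c1@4 c2@9, authorship .11...22....
After op 5 (insert('s')): buffer="blejsztlelstke" (len 14), cursors c1@5 c2@11, authorship .11.1..22.2...
After op 6 (move_right): buffer="blejsztlelstke" (len 14), cursors c1@6 c2@12, authorship .11.1..22.2...
After op 7 (insert('o')): buffer="blejszotlelstoke" (len 16), cursors c1@7 c2@14, authorship .11.1.1.22.2.2..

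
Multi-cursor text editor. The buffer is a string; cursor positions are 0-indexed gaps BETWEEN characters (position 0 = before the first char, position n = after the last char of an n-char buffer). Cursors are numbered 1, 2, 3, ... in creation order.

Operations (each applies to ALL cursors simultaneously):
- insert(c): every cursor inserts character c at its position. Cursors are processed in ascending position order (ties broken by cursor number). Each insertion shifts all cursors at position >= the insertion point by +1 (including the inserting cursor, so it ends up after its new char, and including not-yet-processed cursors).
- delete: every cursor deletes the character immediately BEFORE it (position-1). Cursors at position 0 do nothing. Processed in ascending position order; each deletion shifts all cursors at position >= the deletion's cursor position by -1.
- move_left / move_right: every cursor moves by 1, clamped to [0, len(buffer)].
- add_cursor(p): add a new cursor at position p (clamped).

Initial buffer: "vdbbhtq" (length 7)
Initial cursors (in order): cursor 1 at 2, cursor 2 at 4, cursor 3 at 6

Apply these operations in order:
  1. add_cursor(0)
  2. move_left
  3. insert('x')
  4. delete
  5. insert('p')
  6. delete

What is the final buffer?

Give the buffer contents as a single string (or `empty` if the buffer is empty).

After op 1 (add_cursor(0)): buffer="vdbbhtq" (len 7), cursors c4@0 c1@2 c2@4 c3@6, authorship .......
After op 2 (move_left): buffer="vdbbhtq" (len 7), cursors c4@0 c1@1 c2@3 c3@5, authorship .......
After op 3 (insert('x')): buffer="xvxdbxbhxtq" (len 11), cursors c4@1 c1@3 c2@6 c3@9, authorship 4.1..2..3..
After op 4 (delete): buffer="vdbbhtq" (len 7), cursors c4@0 c1@1 c2@3 c3@5, authorship .......
After op 5 (insert('p')): buffer="pvpdbpbhptq" (len 11), cursors c4@1 c1@3 c2@6 c3@9, authorship 4.1..2..3..
After op 6 (delete): buffer="vdbbhtq" (len 7), cursors c4@0 c1@1 c2@3 c3@5, authorship .......

Answer: vdbbhtq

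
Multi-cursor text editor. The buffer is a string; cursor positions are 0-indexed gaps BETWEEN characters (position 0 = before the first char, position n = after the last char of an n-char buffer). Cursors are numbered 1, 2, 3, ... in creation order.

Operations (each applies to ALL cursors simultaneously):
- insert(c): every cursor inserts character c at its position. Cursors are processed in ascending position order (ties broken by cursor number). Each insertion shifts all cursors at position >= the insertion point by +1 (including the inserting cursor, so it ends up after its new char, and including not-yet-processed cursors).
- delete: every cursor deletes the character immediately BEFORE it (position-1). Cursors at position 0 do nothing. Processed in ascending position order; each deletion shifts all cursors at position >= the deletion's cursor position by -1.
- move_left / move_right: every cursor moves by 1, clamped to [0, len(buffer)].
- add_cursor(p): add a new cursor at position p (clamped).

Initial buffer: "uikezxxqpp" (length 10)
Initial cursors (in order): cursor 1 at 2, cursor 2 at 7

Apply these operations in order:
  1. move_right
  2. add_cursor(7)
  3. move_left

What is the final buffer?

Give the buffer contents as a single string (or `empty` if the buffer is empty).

After op 1 (move_right): buffer="uikezxxqpp" (len 10), cursors c1@3 c2@8, authorship ..........
After op 2 (add_cursor(7)): buffer="uikezxxqpp" (len 10), cursors c1@3 c3@7 c2@8, authorship ..........
After op 3 (move_left): buffer="uikezxxqpp" (len 10), cursors c1@2 c3@6 c2@7, authorship ..........

Answer: uikezxxqpp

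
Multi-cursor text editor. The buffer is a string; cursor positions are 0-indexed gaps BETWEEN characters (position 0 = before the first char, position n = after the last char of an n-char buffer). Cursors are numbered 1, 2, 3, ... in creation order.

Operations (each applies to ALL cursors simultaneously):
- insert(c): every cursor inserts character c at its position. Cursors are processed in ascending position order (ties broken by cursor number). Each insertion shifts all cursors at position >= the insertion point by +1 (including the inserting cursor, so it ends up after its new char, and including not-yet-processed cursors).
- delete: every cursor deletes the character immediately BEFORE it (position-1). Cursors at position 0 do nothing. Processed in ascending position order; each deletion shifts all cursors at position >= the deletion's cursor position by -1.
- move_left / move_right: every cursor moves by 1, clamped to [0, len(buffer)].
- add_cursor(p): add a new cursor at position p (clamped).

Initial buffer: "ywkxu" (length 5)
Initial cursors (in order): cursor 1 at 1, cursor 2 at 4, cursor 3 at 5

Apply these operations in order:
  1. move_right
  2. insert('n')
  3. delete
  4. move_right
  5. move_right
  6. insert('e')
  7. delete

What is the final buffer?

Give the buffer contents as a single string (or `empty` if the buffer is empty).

After op 1 (move_right): buffer="ywkxu" (len 5), cursors c1@2 c2@5 c3@5, authorship .....
After op 2 (insert('n')): buffer="ywnkxunn" (len 8), cursors c1@3 c2@8 c3@8, authorship ..1...23
After op 3 (delete): buffer="ywkxu" (len 5), cursors c1@2 c2@5 c3@5, authorship .....
After op 4 (move_right): buffer="ywkxu" (len 5), cursors c1@3 c2@5 c3@5, authorship .....
After op 5 (move_right): buffer="ywkxu" (len 5), cursors c1@4 c2@5 c3@5, authorship .....
After op 6 (insert('e')): buffer="ywkxeuee" (len 8), cursors c1@5 c2@8 c3@8, authorship ....1.23
After op 7 (delete): buffer="ywkxu" (len 5), cursors c1@4 c2@5 c3@5, authorship .....

Answer: ywkxu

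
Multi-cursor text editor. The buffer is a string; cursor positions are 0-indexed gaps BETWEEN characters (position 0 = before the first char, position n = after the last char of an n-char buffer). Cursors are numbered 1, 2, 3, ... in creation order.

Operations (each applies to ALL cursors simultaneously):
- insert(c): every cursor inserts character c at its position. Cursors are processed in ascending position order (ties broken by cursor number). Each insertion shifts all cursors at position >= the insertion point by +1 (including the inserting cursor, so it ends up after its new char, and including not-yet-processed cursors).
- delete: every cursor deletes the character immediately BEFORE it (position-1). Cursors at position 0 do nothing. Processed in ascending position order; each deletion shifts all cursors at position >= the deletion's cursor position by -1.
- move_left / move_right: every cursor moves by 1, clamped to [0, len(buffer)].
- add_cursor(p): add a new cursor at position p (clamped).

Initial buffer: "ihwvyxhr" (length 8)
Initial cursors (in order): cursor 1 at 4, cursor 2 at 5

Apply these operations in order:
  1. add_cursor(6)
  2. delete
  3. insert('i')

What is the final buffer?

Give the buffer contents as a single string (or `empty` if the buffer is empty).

Answer: ihwiiihr

Derivation:
After op 1 (add_cursor(6)): buffer="ihwvyxhr" (len 8), cursors c1@4 c2@5 c3@6, authorship ........
After op 2 (delete): buffer="ihwhr" (len 5), cursors c1@3 c2@3 c3@3, authorship .....
After op 3 (insert('i')): buffer="ihwiiihr" (len 8), cursors c1@6 c2@6 c3@6, authorship ...123..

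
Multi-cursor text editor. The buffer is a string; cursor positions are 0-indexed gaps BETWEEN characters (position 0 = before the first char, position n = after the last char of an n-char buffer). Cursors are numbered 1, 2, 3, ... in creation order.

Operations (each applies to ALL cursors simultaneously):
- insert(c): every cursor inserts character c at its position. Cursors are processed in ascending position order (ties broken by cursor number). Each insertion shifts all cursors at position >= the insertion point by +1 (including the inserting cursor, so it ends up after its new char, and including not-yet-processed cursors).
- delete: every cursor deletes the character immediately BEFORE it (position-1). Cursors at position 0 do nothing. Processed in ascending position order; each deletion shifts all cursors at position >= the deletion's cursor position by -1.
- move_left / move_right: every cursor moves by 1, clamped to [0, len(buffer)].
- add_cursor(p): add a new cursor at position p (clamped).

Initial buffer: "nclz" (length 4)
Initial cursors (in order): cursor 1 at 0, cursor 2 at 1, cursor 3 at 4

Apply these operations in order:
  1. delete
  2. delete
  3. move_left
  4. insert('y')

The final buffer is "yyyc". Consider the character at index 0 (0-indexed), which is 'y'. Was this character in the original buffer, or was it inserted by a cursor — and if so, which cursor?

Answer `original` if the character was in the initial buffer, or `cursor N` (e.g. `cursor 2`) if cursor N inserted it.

After op 1 (delete): buffer="cl" (len 2), cursors c1@0 c2@0 c3@2, authorship ..
After op 2 (delete): buffer="c" (len 1), cursors c1@0 c2@0 c3@1, authorship .
After op 3 (move_left): buffer="c" (len 1), cursors c1@0 c2@0 c3@0, authorship .
After op 4 (insert('y')): buffer="yyyc" (len 4), cursors c1@3 c2@3 c3@3, authorship 123.
Authorship (.=original, N=cursor N): 1 2 3 .
Index 0: author = 1

Answer: cursor 1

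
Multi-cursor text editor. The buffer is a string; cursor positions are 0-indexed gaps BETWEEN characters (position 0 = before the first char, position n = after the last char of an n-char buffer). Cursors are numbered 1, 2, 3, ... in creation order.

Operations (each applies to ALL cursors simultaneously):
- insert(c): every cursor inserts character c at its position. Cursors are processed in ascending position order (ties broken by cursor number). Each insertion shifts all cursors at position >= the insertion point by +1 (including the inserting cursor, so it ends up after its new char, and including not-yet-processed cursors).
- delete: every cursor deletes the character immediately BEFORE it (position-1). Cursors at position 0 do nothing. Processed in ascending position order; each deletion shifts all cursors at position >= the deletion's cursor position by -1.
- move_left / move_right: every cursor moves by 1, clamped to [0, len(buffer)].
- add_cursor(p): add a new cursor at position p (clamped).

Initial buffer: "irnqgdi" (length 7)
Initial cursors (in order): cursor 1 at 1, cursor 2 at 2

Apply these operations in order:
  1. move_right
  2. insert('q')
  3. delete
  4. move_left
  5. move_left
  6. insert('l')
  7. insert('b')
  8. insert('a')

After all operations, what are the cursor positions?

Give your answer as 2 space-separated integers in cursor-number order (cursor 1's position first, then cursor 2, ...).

Answer: 3 7

Derivation:
After op 1 (move_right): buffer="irnqgdi" (len 7), cursors c1@2 c2@3, authorship .......
After op 2 (insert('q')): buffer="irqnqqgdi" (len 9), cursors c1@3 c2@5, authorship ..1.2....
After op 3 (delete): buffer="irnqgdi" (len 7), cursors c1@2 c2@3, authorship .......
After op 4 (move_left): buffer="irnqgdi" (len 7), cursors c1@1 c2@2, authorship .......
After op 5 (move_left): buffer="irnqgdi" (len 7), cursors c1@0 c2@1, authorship .......
After op 6 (insert('l')): buffer="lilrnqgdi" (len 9), cursors c1@1 c2@3, authorship 1.2......
After op 7 (insert('b')): buffer="lbilbrnqgdi" (len 11), cursors c1@2 c2@5, authorship 11.22......
After op 8 (insert('a')): buffer="lbailbarnqgdi" (len 13), cursors c1@3 c2@7, authorship 111.222......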